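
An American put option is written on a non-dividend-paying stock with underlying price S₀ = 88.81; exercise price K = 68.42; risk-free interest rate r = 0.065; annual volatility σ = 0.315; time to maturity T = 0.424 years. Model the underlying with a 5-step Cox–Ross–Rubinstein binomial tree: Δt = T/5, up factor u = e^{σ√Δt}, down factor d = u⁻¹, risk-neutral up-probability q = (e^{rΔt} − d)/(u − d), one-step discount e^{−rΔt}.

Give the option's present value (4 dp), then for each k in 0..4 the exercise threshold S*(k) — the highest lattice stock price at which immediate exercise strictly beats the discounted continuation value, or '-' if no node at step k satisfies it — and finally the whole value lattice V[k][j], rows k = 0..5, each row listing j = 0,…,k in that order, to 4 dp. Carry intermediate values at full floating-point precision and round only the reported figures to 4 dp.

params: Δt=0.08480 u=1.09607 d=0.91235 q=0.50717 e^(-rΔt)=0.99450
t_5 payoffs: 12.2798 0.9751 0.0000 0.0000 0.0000 0.0000
t_4: node(4,0) S=61.5335 payoff=6.8865 vs cont=6.5104 → 6.8865 [stop]  node(4,1) S=73.9242 payoff=0.0000 vs cont=0.4779 → 0.4779 [wait]  node(4,2) S=88.8100 payoff=0.0000 vs cont=0.0000 → 0.0000 [wait]  node(4,3) S=106.6933 payoff=0.0000 vs cont=0.0000 → 0.0000 [wait]  node(4,4) S=128.1776 payoff=0.0000 vs cont=0.0000 → 0.0000 [wait]  ⇒ S*(4)=61.5335
t_3: node(3,0) S=67.4449 payoff=0.9751 vs cont=3.6163 → 3.6163 [wait]  node(3,1) S=81.0260 payoff=0.0000 vs cont=0.2342 → 0.2342 [wait]  node(3,2) S=97.3418 payoff=0.0000 vs cont=0.0000 → 0.0000 [wait]  node(3,3) S=116.9431 payoff=0.0000 vs cont=0.0000 → 0.0000 [wait]  ⇒ S*(3)=-
t_2: node(2,0) S=73.9242 payoff=0.0000 vs cont=1.8906 → 1.8906 [wait]  node(2,1) S=88.8100 payoff=0.0000 vs cont=0.1148 → 0.1148 [wait]  node(2,2) S=106.6933 payoff=0.0000 vs cont=0.0000 → 0.0000 [wait]  ⇒ S*(2)=-
t_1: node(1,0) S=81.0260 payoff=0.0000 vs cont=0.9845 → 0.9845 [wait]  node(1,1) S=97.3418 payoff=0.0000 vs cont=0.0563 → 0.0563 [wait]  ⇒ S*(1)=-
t_0: node(0,0) S=88.8100 payoff=0.0000 vs cont=0.5109 → 0.5109 [wait]  ⇒ S*(0)=-

price = 0.5109
boundary = - - - - 61.5335
tree:
0.5109
0.9845 0.0563
1.8906 0.1148 0.0000
3.6163 0.2342 0.0000 0.0000
6.8865 0.4779 0.0000 0.0000 0.0000
12.2798 0.9751 0.0000 0.0000 0.0000 0.0000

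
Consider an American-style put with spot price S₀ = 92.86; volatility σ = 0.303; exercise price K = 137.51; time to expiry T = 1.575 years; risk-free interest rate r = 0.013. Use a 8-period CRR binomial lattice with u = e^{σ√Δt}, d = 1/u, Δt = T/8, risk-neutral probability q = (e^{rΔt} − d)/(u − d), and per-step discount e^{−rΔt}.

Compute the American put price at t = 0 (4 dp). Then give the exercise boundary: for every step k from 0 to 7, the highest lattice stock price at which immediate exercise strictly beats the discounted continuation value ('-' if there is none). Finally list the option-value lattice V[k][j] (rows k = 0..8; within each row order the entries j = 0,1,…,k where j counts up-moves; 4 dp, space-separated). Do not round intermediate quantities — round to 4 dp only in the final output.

price = 46.7265
boundary = - - 70.9664 81.1785 70.9664 81.1785 92.8600 106.2225
tree:
46.7265
56.5655 36.1443
66.5436 45.8833 25.6153
75.4709 56.3315 34.6259 15.8317
83.2753 66.5436 45.1060 23.2727 7.7236
90.0979 75.4709 56.3315 32.9884 12.7002 2.2855
96.0622 83.2753 66.5436 44.6500 20.3255 4.3723 0.0000
101.2762 90.0979 75.4709 56.3315 31.2875 8.3646 0.0000 0.0000
105.8343 96.0622 83.2753 66.5436 44.6500 16.0022 0.0000 0.0000 0.0000

params: Δt=0.19687 u=1.14390 d=0.87420 q=0.47594 e^(-rΔt)=0.99744
t_8 payoffs: 105.8343 96.0622 83.2753 66.5436 44.6500 16.0022 0.0000 0.0000 0.0000
t_7: node(7,0) S=36.2338 payoff=101.2762 vs cont=100.9247 → 101.2762 [stop]  node(7,1) S=47.4121 payoff=90.0979 vs cont=89.7464 → 90.0979 [stop]  node(7,2) S=62.0391 payoff=75.4709 vs cont=75.1194 → 75.4709 [stop]  node(7,3) S=81.1785 payoff=56.3315 vs cont=55.9800 → 56.3315 [stop]  node(7,4) S=106.2225 payoff=31.2875 vs cont=30.9360 → 31.2875 [stop]  node(7,5) S=138.9927 payoff=0.0000 vs cont=8.3646 → 8.3646 [wait]  node(7,6) S=181.8728 payoff=0.0000 vs cont=0.0000 → 0.0000 [wait]  node(7,7) S=237.9816 payoff=0.0000 vs cont=0.0000 → 0.0000 [wait]  ⇒ S*(7)=106.2225
t_6: node(6,0) S=41.4478 payoff=96.0622 vs cont=95.7107 → 96.0622 [stop]  node(6,1) S=54.2347 payoff=83.2753 vs cont=82.9238 → 83.2753 [stop]  node(6,2) S=70.9664 payoff=66.5436 vs cont=66.1921 → 66.5436 [stop]  node(6,3) S=92.8600 payoff=44.6500 vs cont=44.2985 → 44.6500 [stop]  node(6,4) S=121.5078 payoff=16.0022 vs cont=20.3255 → 20.3255 [wait]  node(6,5) S=158.9937 payoff=0.0000 vs cont=4.3723 → 4.3723 [wait]  node(6,6) S=208.0442 payoff=0.0000 vs cont=0.0000 → 0.0000 [wait]  ⇒ S*(6)=92.8600
t_5: node(5,0) S=47.4121 payoff=90.0979 vs cont=89.7464 → 90.0979 [stop]  node(5,1) S=62.0391 payoff=75.4709 vs cont=75.1194 → 75.4709 [stop]  node(5,2) S=81.1785 payoff=56.3315 vs cont=55.9800 → 56.3315 [stop]  node(5,3) S=106.2225 payoff=31.2875 vs cont=32.9884 → 32.9884 [wait]  node(5,4) S=138.9927 payoff=0.0000 vs cont=12.7002 → 12.7002 [wait]  node(5,5) S=181.8728 payoff=0.0000 vs cont=2.2855 → 2.2855 [wait]  ⇒ S*(5)=81.1785
t_4: node(4,0) S=54.2347 payoff=83.2753 vs cont=82.9238 → 83.2753 [stop]  node(4,1) S=70.9664 payoff=66.5436 vs cont=66.1921 → 66.5436 [stop]  node(4,2) S=92.8600 payoff=44.6500 vs cont=45.1060 → 45.1060 [wait]  node(4,3) S=121.5078 payoff=16.0022 vs cont=23.2727 → 23.2727 [wait]  node(4,4) S=158.9937 payoff=0.0000 vs cont=7.7236 → 7.7236 [wait]  ⇒ S*(4)=70.9664
t_3: node(3,0) S=62.0391 payoff=75.4709 vs cont=75.1194 → 75.4709 [stop]  node(3,1) S=81.1785 payoff=56.3315 vs cont=56.1965 → 56.3315 [stop]  node(3,2) S=106.2225 payoff=31.2875 vs cont=34.6259 → 34.6259 [wait]  node(3,3) S=138.9927 payoff=0.0000 vs cont=15.8317 → 15.8317 [wait]  ⇒ S*(3)=81.1785
t_2: node(2,0) S=70.9664 payoff=66.5436 vs cont=66.1921 → 66.5436 [stop]  node(2,1) S=92.8600 payoff=44.6500 vs cont=45.8833 → 45.8833 [wait]  node(2,2) S=121.5078 payoff=16.0022 vs cont=25.6153 → 25.6153 [wait]  ⇒ S*(2)=70.9664
t_1: node(1,0) S=81.1785 payoff=56.3315 vs cont=56.5655 → 56.5655 [wait]  node(1,1) S=106.2225 payoff=31.2875 vs cont=36.1443 → 36.1443 [wait]  ⇒ S*(1)=-
t_0: node(0,0) S=92.8600 payoff=44.6500 vs cont=46.7265 → 46.7265 [wait]  ⇒ S*(0)=-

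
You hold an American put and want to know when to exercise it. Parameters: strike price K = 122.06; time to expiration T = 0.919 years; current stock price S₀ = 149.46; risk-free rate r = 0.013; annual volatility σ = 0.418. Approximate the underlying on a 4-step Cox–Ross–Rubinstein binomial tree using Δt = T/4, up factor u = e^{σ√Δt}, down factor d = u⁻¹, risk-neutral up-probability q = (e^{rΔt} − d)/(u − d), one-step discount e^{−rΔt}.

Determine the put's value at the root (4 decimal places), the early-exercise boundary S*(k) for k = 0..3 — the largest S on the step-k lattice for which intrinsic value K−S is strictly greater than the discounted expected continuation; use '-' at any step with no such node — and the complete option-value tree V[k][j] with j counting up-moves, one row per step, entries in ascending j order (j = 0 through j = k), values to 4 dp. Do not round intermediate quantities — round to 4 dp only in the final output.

price = 11.1011
boundary = - - - 81.9376
tree:
11.1011
17.5953 3.4727
27.1160 6.4204 0.0000
40.1224 11.8700 0.0000 0.0000
54.9991 21.9454 0.0000 0.0000 0.0000

params: Δt=0.22975 u=1.22184 d=0.81844 q=0.45749 e^(-rΔt)=0.99702
t_4 payoffs: 54.9991 21.9454 0.0000 0.0000 0.0000
t_3: node(3,0) S=81.9376 payoff=40.1224 vs cont=39.7583 → 40.1224 [stop]  node(3,1) S=122.3238 payoff=0.0000 vs cont=11.8700 → 11.8700 [wait]  node(3,2) S=182.6160 payoff=0.0000 vs cont=0.0000 → 0.0000 [wait]  node(3,3) S=272.6255 payoff=0.0000 vs cont=0.0000 → 0.0000 [wait]  ⇒ S*(3)=81.9376
t_2: node(2,0) S=100.1146 payoff=21.9454 vs cont=27.1160 → 27.1160 [wait]  node(2,1) S=149.4600 payoff=0.0000 vs cont=6.4204 → 6.4204 [wait]  node(2,2) S=223.1273 payoff=0.0000 vs cont=0.0000 → 0.0000 [wait]  ⇒ S*(2)=-
t_1: node(1,0) S=122.3238 payoff=0.0000 vs cont=17.5953 → 17.5953 [wait]  node(1,1) S=182.6160 payoff=0.0000 vs cont=3.4727 → 3.4727 [wait]  ⇒ S*(1)=-
t_0: node(0,0) S=149.4600 payoff=0.0000 vs cont=11.1011 → 11.1011 [wait]  ⇒ S*(0)=-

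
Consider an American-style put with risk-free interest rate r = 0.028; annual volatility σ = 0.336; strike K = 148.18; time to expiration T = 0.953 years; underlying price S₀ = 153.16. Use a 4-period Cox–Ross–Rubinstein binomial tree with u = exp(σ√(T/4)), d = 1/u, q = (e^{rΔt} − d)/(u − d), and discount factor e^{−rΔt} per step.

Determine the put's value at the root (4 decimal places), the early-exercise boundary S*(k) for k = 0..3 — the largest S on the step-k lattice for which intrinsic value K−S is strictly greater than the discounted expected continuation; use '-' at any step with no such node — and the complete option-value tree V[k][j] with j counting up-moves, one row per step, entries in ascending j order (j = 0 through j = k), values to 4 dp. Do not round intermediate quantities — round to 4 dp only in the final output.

price = 15.1077
boundary = - - 110.3298 93.6411
tree:
15.1077
24.3940 5.2345
37.8502 10.1222 0.0000
54.5389 19.5736 0.0000 0.0000
68.7032 37.8502 0.0000 0.0000 0.0000

Δt=0.23825  u=1.17822  d=0.84874  q=0.47941  discount=0.99335
step 4 (expiry): payoffs max(K−S,0) = 68.7032 37.8502 0.0000 0.0000 0.0000
step 3: (k=3,j=0): S=93.6411, (K−S)⁺=54.5389, hold=53.5537 ⇒ V=54.5389 exercise | (k=3,j=1): S=129.9927, (K−S)⁺=18.1873, hold=19.5736 ⇒ V=19.5736 continue | (k=3,j=2): S=180.4561, (K−S)⁺=0.0000, hold=0.0000 ⇒ V=0.0000 continue | (k=3,j=3): S=250.5094, (K−S)⁺=0.0000, hold=0.0000 ⇒ V=0.0000 continue  boundary S*=93.6411
step 2: (k=2,j=0): S=110.3298, (K−S)⁺=37.8502, hold=37.5252 ⇒ V=37.8502 exercise | (k=2,j=1): S=153.1600, (K−S)⁺=0.0000, hold=10.1222 ⇒ V=10.1222 continue | (k=2,j=2): S=212.6169, (K−S)⁺=0.0000, hold=0.0000 ⇒ V=0.0000 continue  boundary S*=110.3298
step 1: (k=1,j=0): S=129.9927, (K−S)⁺=18.1873, hold=24.3940 ⇒ V=24.3940 continue | (k=1,j=1): S=180.4561, (K−S)⁺=0.0000, hold=5.2345 ⇒ V=5.2345 continue  boundary S*=-
step 0: (k=0,j=0): S=153.1600, (K−S)⁺=0.0000, hold=15.1077 ⇒ V=15.1077 continue  boundary S*=-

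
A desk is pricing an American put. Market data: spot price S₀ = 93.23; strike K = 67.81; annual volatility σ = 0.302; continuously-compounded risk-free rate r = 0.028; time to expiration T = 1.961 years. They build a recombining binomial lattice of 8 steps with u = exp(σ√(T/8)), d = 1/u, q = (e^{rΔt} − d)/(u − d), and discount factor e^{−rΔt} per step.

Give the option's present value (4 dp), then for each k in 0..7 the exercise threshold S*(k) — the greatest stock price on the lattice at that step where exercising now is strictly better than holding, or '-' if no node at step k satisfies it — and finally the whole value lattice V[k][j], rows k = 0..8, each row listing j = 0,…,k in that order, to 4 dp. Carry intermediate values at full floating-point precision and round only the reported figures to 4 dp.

Δt=0.24513  u=1.16128  d=0.86112  q=0.48563  discount=0.99316
step 8 (expiry): payoffs max(K−S,0) = 39.6217 29.7963 16.5461 0.0000 0.0000 0.0000 0.0000 0.0000 0.0000
step 7: (k=7,j=0): S=32.7344, (K−S)⁺=35.0756, hold=34.6118 ⇒ V=35.0756 exercise | (k=7,j=1): S=44.1444, (K−S)⁺=23.6656, hold=23.2017 ⇒ V=23.6656 exercise | (k=7,j=2): S=59.5316, (K−S)⁺=8.2784, hold=8.4525 ⇒ V=8.4525 continue | (k=7,j=3): S=80.2823, (K−S)⁺=0.0000, hold=0.0000 ⇒ V=0.0000 continue | (k=7,j=4): S=108.2659, (K−S)⁺=0.0000, hold=0.0000 ⇒ V=0.0000 continue | (k=7,j=5): S=146.0036, (K−S)⁺=0.0000, hold=0.0000 ⇒ V=0.0000 continue | (k=7,j=6): S=196.8953, (K−S)⁺=0.0000, hold=0.0000 ⇒ V=0.0000 continue | (k=7,j=7): S=265.5261, (K−S)⁺=0.0000, hold=0.0000 ⇒ V=0.0000 continue  boundary S*=44.1444
step 6: (k=6,j=0): S=38.0137, (K−S)⁺=29.7963, hold=29.3325 ⇒ V=29.7963 exercise | (k=6,j=1): S=51.2639, (K−S)⁺=16.5461, hold=16.1662 ⇒ V=16.5461 exercise | (k=6,j=2): S=69.1327, (K−S)⁺=0.0000, hold=4.3179 ⇒ V=4.3179 continue | (k=6,j=3): S=93.2300, (K−S)⁺=0.0000, hold=0.0000 ⇒ V=0.0000 continue | (k=6,j=4): S=125.7267, (K−S)⁺=0.0000, hold=0.0000 ⇒ V=0.0000 continue | (k=6,j=5): S=169.5506, (K−S)⁺=0.0000, hold=0.0000 ⇒ V=0.0000 continue | (k=6,j=6): S=228.6500, (K−S)⁺=0.0000, hold=0.0000 ⇒ V=0.0000 continue  boundary S*=51.2639
step 5: (k=5,j=0): S=44.1444, (K−S)⁺=23.6656, hold=23.2017 ⇒ V=23.6656 exercise | (k=5,j=1): S=59.5316, (K−S)⁺=8.2784, hold=10.5351 ⇒ V=10.5351 continue | (k=5,j=2): S=80.2823, (K−S)⁺=0.0000, hold=2.2058 ⇒ V=2.2058 continue | (k=5,j=3): S=108.2659, (K−S)⁺=0.0000, hold=0.0000 ⇒ V=0.0000 continue | (k=5,j=4): S=146.0036, (K−S)⁺=0.0000, hold=0.0000 ⇒ V=0.0000 continue | (k=5,j=5): S=196.8953, (K−S)⁺=0.0000, hold=0.0000 ⇒ V=0.0000 continue  boundary S*=44.1444
step 4: (k=4,j=0): S=51.2639, (K−S)⁺=16.5461, hold=17.1707 ⇒ V=17.1707 continue | (k=4,j=1): S=69.1327, (K−S)⁺=0.0000, hold=6.4457 ⇒ V=6.4457 continue | (k=4,j=2): S=93.2300, (K−S)⁺=0.0000, hold=1.1268 ⇒ V=1.1268 continue | (k=4,j=3): S=125.7267, (K−S)⁺=0.0000, hold=0.0000 ⇒ V=0.0000 continue | (k=4,j=4): S=169.5506, (K−S)⁺=0.0000, hold=0.0000 ⇒ V=0.0000 continue  boundary S*=-
step 3: (k=3,j=0): S=59.5316, (K−S)⁺=8.2784, hold=11.8805 ⇒ V=11.8805 continue | (k=3,j=1): S=80.2823, (K−S)⁺=0.0000, hold=3.8363 ⇒ V=3.8363 continue | (k=3,j=2): S=108.2659, (K−S)⁺=0.0000, hold=0.5756 ⇒ V=0.5756 continue | (k=3,j=3): S=146.0036, (K−S)⁺=0.0000, hold=0.0000 ⇒ V=0.0000 continue  boundary S*=-
step 2: (k=2,j=0): S=69.1327, (K−S)⁺=0.0000, hold=7.9194 ⇒ V=7.9194 continue | (k=2,j=1): S=93.2300, (K−S)⁺=0.0000, hold=2.2374 ⇒ V=2.2374 continue | (k=2,j=2): S=125.7267, (K−S)⁺=0.0000, hold=0.2941 ⇒ V=0.2941 continue  boundary S*=-
step 1: (k=1,j=0): S=80.2823, (K−S)⁺=0.0000, hold=5.1247 ⇒ V=5.1247 continue | (k=1,j=1): S=108.2659, (K−S)⁺=0.0000, hold=1.2848 ⇒ V=1.2848 continue  boundary S*=-
step 0: (k=0,j=0): S=93.2300, (K−S)⁺=0.0000, hold=3.2376 ⇒ V=3.2376 continue  boundary S*=-

price = 3.2376
boundary = - - - - - 44.1444 51.2639 44.1444
tree:
3.2376
5.1247 1.2848
7.9194 2.2374 0.2941
11.8805 3.8363 0.5756 0.0000
17.1707 6.4457 1.1268 0.0000 0.0000
23.6656 10.5351 2.2058 0.0000 0.0000 0.0000
29.7963 16.5461 4.3179 0.0000 0.0000 0.0000 0.0000
35.0756 23.6656 8.4525 0.0000 0.0000 0.0000 0.0000 0.0000
39.6217 29.7963 16.5461 0.0000 0.0000 0.0000 0.0000 0.0000 0.0000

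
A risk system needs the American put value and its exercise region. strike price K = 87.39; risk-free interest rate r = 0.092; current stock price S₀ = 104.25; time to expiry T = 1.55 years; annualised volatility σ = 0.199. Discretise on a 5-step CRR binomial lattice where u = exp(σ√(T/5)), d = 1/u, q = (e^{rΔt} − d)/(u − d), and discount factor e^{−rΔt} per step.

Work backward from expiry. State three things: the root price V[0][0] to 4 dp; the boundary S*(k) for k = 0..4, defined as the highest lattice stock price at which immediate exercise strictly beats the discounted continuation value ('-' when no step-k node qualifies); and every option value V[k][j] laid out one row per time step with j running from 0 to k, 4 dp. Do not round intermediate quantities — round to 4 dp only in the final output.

price = 1.2205
boundary = - - - 74.7685 66.9267
tree:
1.2205
2.7343 0.2808
5.9771 0.7271 0.0000
12.6215 1.8826 0.0000 0.0000
20.4633 4.8746 0.0000 0.0000 0.0000
27.4826 12.6215 0.0000 0.0000 0.0000 0.0000

Δt=0.31000, u=1.11717, d=0.89512, q=0.60262, disc=e^(-rΔt)=0.97188
k=5 terminal: V=max(K-S,0) → 27.4826 12.6215 0.0000 0.0000 0.0000 0.0000
k=4: j=0 S=66.9267 intr=20.4633 cont=18.0062 V=20.4633[EX]; j=1 S=83.5291 intr=3.8609 cont=4.8746 V=4.8746[hold]; j=2 S=104.2500 intr=0.0000 cont=0.0000 V=0.0000[hold]; j=3 S=130.1111 intr=0.0000 cont=0.0000 V=0.0000[hold]; j=4 S=162.3876 intr=0.0000 cont=0.0000 V=0.0000[hold]  S*(4)=66.9267
k=3: j=0 S=74.7685 intr=12.6215 cont=10.7580 V=12.6215[EX]; j=1 S=93.3162 intr=0.0000 cont=1.8826 V=1.8826[hold]; j=2 S=116.4650 intr=0.0000 cont=0.0000 V=0.0000[hold]; j=3 S=145.3562 intr=0.0000 cont=0.0000 V=0.0000[hold]  S*(3)=74.7685
k=2: j=0 S=83.5291 intr=3.8609 cont=5.9771 V=5.9771[hold]; j=1 S=104.2500 intr=0.0000 cont=0.7271 V=0.7271[hold]; j=2 S=130.1111 intr=0.0000 cont=0.0000 V=0.0000[hold]  S*(2)=-
k=1: j=0 S=93.3162 intr=0.0000 cont=2.7343 V=2.7343[hold]; j=1 S=116.4650 intr=0.0000 cont=0.2808 V=0.2808[hold]  S*(1)=-
k=0: j=0 S=104.2500 intr=0.0000 cont=1.2205 V=1.2205[hold]  S*(0)=-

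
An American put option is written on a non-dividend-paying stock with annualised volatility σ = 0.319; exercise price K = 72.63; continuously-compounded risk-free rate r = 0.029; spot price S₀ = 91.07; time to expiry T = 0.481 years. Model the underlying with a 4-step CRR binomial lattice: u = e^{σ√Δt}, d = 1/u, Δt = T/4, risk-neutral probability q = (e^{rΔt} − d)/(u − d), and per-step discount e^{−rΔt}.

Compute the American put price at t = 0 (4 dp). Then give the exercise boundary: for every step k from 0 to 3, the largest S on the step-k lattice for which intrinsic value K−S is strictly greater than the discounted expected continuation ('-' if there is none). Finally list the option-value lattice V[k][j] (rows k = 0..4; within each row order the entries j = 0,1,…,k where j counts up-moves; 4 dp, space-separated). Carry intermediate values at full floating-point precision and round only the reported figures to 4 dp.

params: Δt=0.12025 u=1.11697 d=0.89528 q=0.48813 e^(-rΔt)=0.99652
t_4 payoffs: 14.1229 0.0000 0.0000 0.0000 0.0000
t_3: node(3,0) S=65.3507 payoff=7.2793 vs cont=7.2039 → 7.2793 [stop]  node(3,1) S=81.5331 payoff=0.0000 vs cont=0.0000 → 0.0000 [wait]  node(3,2) S=101.7225 payoff=0.0000 vs cont=0.0000 → 0.0000 [wait]  node(3,3) S=126.9113 payoff=0.0000 vs cont=0.0000 → 0.0000 [wait]  ⇒ S*(3)=65.3507
t_2: node(2,0) S=72.9948 payoff=0.0000 vs cont=3.7131 → 3.7131 [wait]  node(2,1) S=91.0700 payoff=0.0000 vs cont=0.0000 → 0.0000 [wait]  node(2,2) S=113.6210 payoff=0.0000 vs cont=0.0000 → 0.0000 [wait]  ⇒ S*(2)=-
t_1: node(1,0) S=81.5331 payoff=0.0000 vs cont=1.8940 → 1.8940 [wait]  node(1,1) S=101.7225 payoff=0.0000 vs cont=0.0000 → 0.0000 [wait]  ⇒ S*(1)=-
t_0: node(0,0) S=91.0700 payoff=0.0000 vs cont=0.9661 → 0.9661 [wait]  ⇒ S*(0)=-

price = 0.9661
boundary = - - - 65.3507
tree:
0.9661
1.8940 0.0000
3.7131 0.0000 0.0000
7.2793 0.0000 0.0000 0.0000
14.1229 0.0000 0.0000 0.0000 0.0000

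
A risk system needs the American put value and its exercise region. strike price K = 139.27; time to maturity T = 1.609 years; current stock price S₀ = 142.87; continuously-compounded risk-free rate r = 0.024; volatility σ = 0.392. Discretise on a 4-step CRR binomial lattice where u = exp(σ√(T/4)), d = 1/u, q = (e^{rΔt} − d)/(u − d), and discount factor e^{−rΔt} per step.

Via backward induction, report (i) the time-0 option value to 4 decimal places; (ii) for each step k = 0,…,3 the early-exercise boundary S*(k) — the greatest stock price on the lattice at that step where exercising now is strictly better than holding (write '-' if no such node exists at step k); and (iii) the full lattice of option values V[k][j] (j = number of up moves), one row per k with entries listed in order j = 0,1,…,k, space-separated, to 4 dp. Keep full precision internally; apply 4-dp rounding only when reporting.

Δt=0.40225  u=1.28225  d=0.77988  q=0.45747  discount=0.99039
step 4 (expiry): payoffs max(K−S,0) = 86.4199 52.3753 0.0000 0.0000 0.0000
step 3: (k=3,j=0): S=67.7672, (K−S)⁺=71.5028, hold=70.1647 ⇒ V=71.5028 exercise | (k=3,j=1): S=111.4210, (K−S)⁺=27.8490, hold=28.1420 ⇒ V=28.1420 continue | (k=3,j=2): S=183.1955, (K−S)⁺=0.0000, hold=0.0000 ⇒ V=0.0000 continue | (k=3,j=3): S=301.2052, (K−S)⁺=0.0000, hold=0.0000 ⇒ V=0.0000 continue  boundary S*=67.7672
step 2: (k=2,j=0): S=86.8947, (K−S)⁺=52.3753, hold=51.1700 ⇒ V=52.3753 exercise | (k=2,j=1): S=142.8700, (K−S)⁺=0.0000, hold=15.1211 ⇒ V=15.1211 continue | (k=2,j=2): S=234.9030, (K−S)⁺=0.0000, hold=0.0000 ⇒ V=0.0000 continue  boundary S*=86.8947
step 1: (k=1,j=0): S=111.4210, (K−S)⁺=27.8490, hold=34.9930 ⇒ V=34.9930 continue | (k=1,j=1): S=183.1955, (K−S)⁺=0.0000, hold=8.1248 ⇒ V=8.1248 continue  boundary S*=-
step 0: (k=0,j=0): S=142.8700, (K−S)⁺=0.0000, hold=22.4834 ⇒ V=22.4834 continue  boundary S*=-

price = 22.4834
boundary = - - 86.8947 67.7672
tree:
22.4834
34.9930 8.1248
52.3753 15.1211 0.0000
71.5028 28.1420 0.0000 0.0000
86.4199 52.3753 0.0000 0.0000 0.0000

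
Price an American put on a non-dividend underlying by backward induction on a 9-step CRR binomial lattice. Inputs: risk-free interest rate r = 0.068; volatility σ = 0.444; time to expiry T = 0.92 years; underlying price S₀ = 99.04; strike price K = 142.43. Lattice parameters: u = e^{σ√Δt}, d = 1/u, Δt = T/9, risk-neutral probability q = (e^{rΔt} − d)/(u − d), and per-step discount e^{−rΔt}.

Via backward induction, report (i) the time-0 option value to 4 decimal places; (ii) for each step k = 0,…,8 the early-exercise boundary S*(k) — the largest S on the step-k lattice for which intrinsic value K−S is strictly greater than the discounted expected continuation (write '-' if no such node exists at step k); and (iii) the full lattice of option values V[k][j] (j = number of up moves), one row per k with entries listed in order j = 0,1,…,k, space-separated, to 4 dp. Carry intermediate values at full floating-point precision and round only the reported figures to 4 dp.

price = 45.0650
boundary = - 85.9329 74.5605 85.9329 74.5605 85.9329 99.0400 85.9329 99.0400
tree:
45.0650
56.4971 33.7641
67.8695 44.3882 23.1460
77.7369 56.4971 32.3705 13.8387
86.2985 67.8695 43.6628 21.0346 6.5182
93.7270 77.7369 56.4971 30.8770 11.0517 1.8748
100.1724 86.2985 67.8695 43.3900 18.2443 3.6949 0.0000
105.7648 93.7270 77.7369 56.4971 28.9862 7.2819 0.0000 0.0000
110.6171 100.1724 86.2985 67.8695 43.3900 14.3513 0.0000 0.0000 0.0000
114.8273 105.7648 93.7270 77.7369 56.4971 28.2838 0.0000 0.0000 0.0000 0.0000

params: Δt=0.10222 u=1.15253 d=0.86766 q=0.48906 e^(-rΔt)=0.99307
t_9 payoffs: 114.8273 105.7648 93.7270 77.7369 56.4971 28.2838 0.0000 0.0000 0.0000 0.0000
t_8: node(8,0) S=31.8129 payoff=110.6171 vs cont=109.6305 → 110.6171 [stop]  node(8,1) S=42.2576 payoff=100.1724 vs cont=99.1858 → 100.1724 [stop]  node(8,2) S=56.1315 payoff=86.2985 vs cont=85.3119 → 86.2985 [stop]  node(8,3) S=74.5605 payoff=67.8695 vs cont=66.8829 → 67.8695 [stop]  node(8,4) S=99.0400 payoff=43.3900 vs cont=42.4034 → 43.3900 [stop]  node(8,5) S=131.5566 payoff=10.8734 vs cont=14.3513 → 14.3513 [wait]  node(8,6) S=174.7489 payoff=0.0000 vs cont=0.0000 → 0.0000 [wait]  node(8,7) S=232.1221 payoff=0.0000 vs cont=0.0000 → 0.0000 [wait]  node(8,8) S=308.3319 payoff=0.0000 vs cont=0.0000 → 0.0000 [wait]  ⇒ S*(8)=99.0400
t_7: node(7,0) S=36.6652 payoff=105.7648 vs cont=104.7782 → 105.7648 [stop]  node(7,1) S=48.7030 payoff=93.7270 vs cont=92.7404 → 93.7270 [stop]  node(7,2) S=64.6931 payoff=77.7369 vs cont=76.7503 → 77.7369 [stop]  node(7,3) S=85.9329 payoff=56.4971 vs cont=55.5104 → 56.4971 [stop]  node(7,4) S=114.1462 payoff=28.2838 vs cont=28.9862 → 28.9862 [wait]  node(7,5) S=151.6225 payoff=0.0000 vs cont=7.2819 → 7.2819 [wait]  node(7,6) S=201.4028 payoff=0.0000 vs cont=0.0000 → 0.0000 [wait]  node(7,7) S=267.5269 payoff=0.0000 vs cont=0.0000 → 0.0000 [wait]  ⇒ S*(7)=85.9329
t_6: node(6,0) S=42.2576 payoff=100.1724 vs cont=99.1858 → 100.1724 [stop]  node(6,1) S=56.1315 payoff=86.2985 vs cont=85.3119 → 86.2985 [stop]  node(6,2) S=74.5605 payoff=67.8695 vs cont=66.8829 → 67.8695 [stop]  node(6,3) S=99.0400 payoff=43.3900 vs cont=42.7446 → 43.3900 [stop]  node(6,4) S=131.5566 payoff=10.8734 vs cont=18.2443 → 18.2443 [wait]  node(6,5) S=174.7489 payoff=0.0000 vs cont=3.6949 → 3.6949 [wait]  node(6,6) S=232.1221 payoff=0.0000 vs cont=0.0000 → 0.0000 [wait]  ⇒ S*(6)=99.0400
t_5: node(5,0) S=48.7030 payoff=93.7270 vs cont=92.7404 → 93.7270 [stop]  node(5,1) S=64.6931 payoff=77.7369 vs cont=76.7503 → 77.7369 [stop]  node(5,2) S=85.9329 payoff=56.4971 vs cont=55.5104 → 56.4971 [stop]  node(5,3) S=114.1462 payoff=28.2838 vs cont=30.8770 → 30.8770 [wait]  node(5,4) S=151.6225 payoff=0.0000 vs cont=11.0517 → 11.0517 [wait]  node(5,5) S=201.4028 payoff=0.0000 vs cont=1.8748 → 1.8748 [wait]  ⇒ S*(5)=85.9329
t_4: node(4,0) S=56.1315 payoff=86.2985 vs cont=85.3119 → 86.2985 [stop]  node(4,1) S=74.5605 payoff=67.8695 vs cont=66.8829 → 67.8695 [stop]  node(4,2) S=99.0400 payoff=43.3900 vs cont=43.6628 → 43.6628 [wait]  node(4,3) S=131.5566 payoff=10.8734 vs cont=21.0346 → 21.0346 [wait]  node(4,4) S=174.7489 payoff=0.0000 vs cont=6.5182 → 6.5182 [wait]  ⇒ S*(4)=74.5605
t_3: node(3,0) S=64.6931 payoff=77.7369 vs cont=76.7503 → 77.7369 [stop]  node(3,1) S=85.9329 payoff=56.4971 vs cont=55.6430 → 56.4971 [stop]  node(3,2) S=114.1462 payoff=28.2838 vs cont=32.3705 → 32.3705 [wait]  node(3,3) S=151.6225 payoff=0.0000 vs cont=13.8387 → 13.8387 [wait]  ⇒ S*(3)=85.9329
t_2: node(2,0) S=74.5605 payoff=67.8695 vs cont=66.8829 → 67.8695 [stop]  node(2,1) S=99.0400 payoff=43.3900 vs cont=44.3882 → 44.3882 [wait]  node(2,2) S=131.5566 payoff=10.8734 vs cont=23.1460 → 23.1460 [wait]  ⇒ S*(2)=74.5605
t_1: node(1,0) S=85.9329 payoff=56.4971 vs cont=55.9952 → 56.4971 [stop]  node(1,1) S=114.1462 payoff=28.2838 vs cont=33.7641 → 33.7641 [wait]  ⇒ S*(1)=85.9329
t_0: node(0,0) S=99.0400 payoff=43.3900 vs cont=45.0650 → 45.0650 [wait]  ⇒ S*(0)=-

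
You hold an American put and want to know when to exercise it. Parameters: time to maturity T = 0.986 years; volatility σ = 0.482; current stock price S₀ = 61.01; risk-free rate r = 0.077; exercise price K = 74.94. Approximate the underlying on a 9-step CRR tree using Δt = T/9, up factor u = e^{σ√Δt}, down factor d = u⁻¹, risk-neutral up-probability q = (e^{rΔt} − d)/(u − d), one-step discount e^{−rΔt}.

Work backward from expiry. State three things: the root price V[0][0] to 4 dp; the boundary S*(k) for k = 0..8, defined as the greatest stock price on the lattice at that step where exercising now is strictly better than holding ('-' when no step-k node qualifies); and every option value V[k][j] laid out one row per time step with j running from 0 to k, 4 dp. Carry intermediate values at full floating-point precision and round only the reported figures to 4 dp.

price = 18.3425
boundary = - - 44.3433 37.8043 44.3433 37.8043 44.3433 52.0133 61.0100
tree:
18.3425
24.0398 12.6517
30.5967 17.5413 7.7138
37.1357 23.5746 11.4820 3.8731
42.7104 30.5967 16.5772 6.3068 1.3731
47.4630 37.1357 23.0514 10.0361 2.4824 0.2268
51.5149 42.7104 30.5967 15.4929 4.4543 0.4455 0.0000
54.9692 47.4630 37.1357 22.9267 7.9206 0.8751 0.0000 0.0000
57.9141 51.5149 42.7104 30.5967 13.9300 1.7191 0.0000 0.0000 0.0000
60.4248 54.9692 47.4630 37.1357 22.9267 3.3772 0.0000 0.0000 0.0000 0.0000

Δt=0.10956, u=1.17297, d=0.85254, q=0.48664, disc=e^(-rΔt)=0.99160
k=9 terminal: V=max(K-S,0) → 60.4248 54.9692 47.4630 37.1357 22.9267 3.3772 0.0000 0.0000 0.0000 0.0000
k=8: j=0 S=17.0259 intr=57.9141 cont=57.2846 V=57.9141[EX]; j=1 S=23.4251 intr=51.5149 cont=50.8853 V=51.5149[EX]; j=2 S=32.2296 intr=42.7104 cont=42.0809 V=42.7104[EX]; j=3 S=44.3433 intr=30.5967 cont=29.9672 V=30.5967[EX]; j=4 S=61.0100 intr=13.9300 cont=13.3005 V=13.9300[EX]; j=5 S=83.9410 intr=0.0000 cont=1.7191 V=1.7191[hold]; j=6 S=115.4907 intr=0.0000 cont=0.0000 V=0.0000[hold]; j=7 S=158.8986 intr=0.0000 cont=0.0000 V=0.0000[hold]; j=8 S=218.6215 intr=0.0000 cont=0.0000 V=0.0000[hold]  S*(8)=61.0100
k=7: j=0 S=19.9708 intr=54.9692 cont=54.3397 V=54.9692[EX]; j=1 S=27.4770 intr=47.4630 cont=46.8335 V=47.4630[EX]; j=2 S=37.8043 intr=37.1357 cont=36.5062 V=37.1357[EX]; j=3 S=52.0133 intr=22.9267 cont=22.2972 V=22.9267[EX]; j=4 S=71.5628 intr=3.3772 cont=7.9206 V=7.9206[hold]; j=5 S=98.4601 intr=0.0000 cont=0.8751 V=0.8751[hold]; j=6 S=135.4670 intr=0.0000 cont=0.0000 V=0.0000[hold]; j=7 S=186.3831 intr=0.0000 cont=0.0000 V=0.0000[hold]  S*(7)=52.0133
k=6: j=0 S=23.4251 intr=51.5149 cont=50.8853 V=51.5149[EX]; j=1 S=32.2296 intr=42.7104 cont=42.0809 V=42.7104[EX]; j=2 S=44.3433 intr=30.5967 cont=29.9672 V=30.5967[EX]; j=3 S=61.0100 intr=13.9300 cont=15.4929 V=15.4929[hold]; j=4 S=83.9410 intr=0.0000 cont=4.4543 V=4.4543[hold]; j=5 S=115.4907 intr=0.0000 cont=0.4455 V=0.4455[hold]; j=6 S=158.8986 intr=0.0000 cont=0.0000 V=0.0000[hold]  S*(6)=44.3433
k=5: j=0 S=27.4770 intr=47.4630 cont=46.8335 V=47.4630[EX]; j=1 S=37.8043 intr=37.1357 cont=36.5062 V=37.1357[EX]; j=2 S=52.0133 intr=22.9267 cont=23.0514 V=23.0514[hold]; j=3 S=71.5628 intr=3.3772 cont=10.0361 V=10.0361[hold]; j=4 S=98.4601 intr=0.0000 cont=2.4824 V=2.4824[hold]; j=5 S=135.4670 intr=0.0000 cont=0.2268 V=0.2268[hold]  S*(5)=37.8043
k=4: j=0 S=32.2296 intr=42.7104 cont=42.0809 V=42.7104[EX]; j=1 S=44.3433 intr=30.5967 cont=30.0273 V=30.5967[EX]; j=2 S=61.0100 intr=13.9300 cont=16.5772 V=16.5772[hold]; j=3 S=83.9410 intr=0.0000 cont=6.3068 V=6.3068[hold]; j=4 S=115.4907 intr=0.0000 cont=1.3731 V=1.3731[hold]  S*(4)=44.3433
k=3: j=0 S=37.8043 intr=37.1357 cont=36.5062 V=37.1357[EX]; j=1 S=52.0133 intr=22.9267 cont=23.5746 V=23.5746[hold]; j=2 S=71.5628 intr=3.3772 cont=11.4820 V=11.4820[hold]; j=3 S=98.4601 intr=0.0000 cont=3.8731 V=3.8731[hold]  S*(3)=37.8043
k=2: j=0 S=44.3433 intr=30.5967 cont=30.2798 V=30.5967[EX]; j=1 S=61.0100 intr=13.9300 cont=17.5413 V=17.5413[hold]; j=2 S=83.9410 intr=0.0000 cont=7.7138 V=7.7138[hold]  S*(2)=44.3433
k=1: j=0 S=52.0133 intr=22.9267 cont=24.0398 V=24.0398[hold]; j=1 S=71.5628 intr=3.3772 cont=12.6517 V=12.6517[hold]  S*(1)=-
k=0: j=0 S=61.0100 intr=13.9300 cont=18.3425 V=18.3425[hold]  S*(0)=-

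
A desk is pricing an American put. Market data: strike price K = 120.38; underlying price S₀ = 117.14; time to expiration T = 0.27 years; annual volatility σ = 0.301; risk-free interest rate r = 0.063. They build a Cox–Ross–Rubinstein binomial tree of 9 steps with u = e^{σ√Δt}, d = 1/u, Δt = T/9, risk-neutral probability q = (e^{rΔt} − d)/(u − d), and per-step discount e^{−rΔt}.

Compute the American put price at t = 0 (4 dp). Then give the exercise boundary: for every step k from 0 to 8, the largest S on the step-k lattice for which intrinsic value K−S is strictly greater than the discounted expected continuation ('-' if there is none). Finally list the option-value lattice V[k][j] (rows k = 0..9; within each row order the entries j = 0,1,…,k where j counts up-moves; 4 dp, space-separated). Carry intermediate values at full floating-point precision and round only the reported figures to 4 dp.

price = 8.2622
boundary = - - - 100.1797 95.0907 100.1797 105.5411 100.1797 105.5411
tree:
8.2622
11.4883 5.1323
15.4920 7.6087 2.7252
20.2003 10.9368 4.3763 1.1177
25.2893 15.1685 6.8317 1.9868 0.2703
30.1198 20.2003 10.2951 3.4638 0.5472 0.0000
34.7050 25.2893 14.8389 5.8818 1.1077 0.0000 0.0000
39.0572 30.1198 20.2003 9.6186 2.2425 0.0000 0.0000 0.0000
43.1883 34.7050 25.2893 14.8389 4.5398 0.0000 0.0000 0.0000 0.0000
47.1096 39.0572 30.1198 20.2003 9.1906 0.0000 0.0000 0.0000 0.0000 0.0000

params: Δt=0.03000 u=1.05352 d=0.94920 q=0.50510 e^(-rΔt)=0.99811
t_9 payoffs: 47.1096 39.0572 30.1198 20.2003 9.1906 0.0000 0.0000 0.0000 0.0000 0.0000
t_8: node(8,0) S=77.1917 payoff=43.1883 vs cont=42.9610 → 43.1883 [stop]  node(8,1) S=85.6750 payoff=34.7050 vs cont=34.4777 → 34.7050 [stop]  node(8,2) S=95.0907 payoff=25.2893 vs cont=25.0620 → 25.2893 [stop]  node(8,3) S=105.5411 payoff=14.8389 vs cont=14.6116 → 14.8389 [stop]  node(8,4) S=117.1400 payoff=3.2400 vs cont=4.5398 → 4.5398 [wait]  node(8,5) S=130.0136 payoff=0.0000 vs cont=0.0000 → 0.0000 [wait]  node(8,6) S=144.3021 payoff=0.0000 vs cont=0.0000 → 0.0000 [wait]  node(8,7) S=160.1608 payoff=0.0000 vs cont=0.0000 → 0.0000 [wait]  node(8,8) S=177.7624 payoff=0.0000 vs cont=0.0000 → 0.0000 [wait]  ⇒ S*(8)=105.5411
t_7: node(7,0) S=81.3228 payoff=39.0572 vs cont=38.8299 → 39.0572 [stop]  node(7,1) S=90.2602 payoff=30.1198 vs cont=29.8925 → 30.1198 [stop]  node(7,2) S=100.1797 payoff=20.2003 vs cont=19.9730 → 20.2003 [stop]  node(7,3) S=111.1894 payoff=9.1906 vs cont=9.6186 → 9.6186 [wait]  node(7,4) S=123.4091 payoff=0.0000 vs cont=2.2425 → 2.2425 [wait]  node(7,5) S=136.9717 payoff=0.0000 vs cont=0.0000 → 0.0000 [wait]  node(7,6) S=152.0248 payoff=0.0000 vs cont=0.0000 → 0.0000 [wait]  node(7,7) S=168.7322 payoff=0.0000 vs cont=0.0000 → 0.0000 [wait]  ⇒ S*(7)=100.1797
t_6: node(6,0) S=85.6750 payoff=34.7050 vs cont=34.4777 → 34.7050 [stop]  node(6,1) S=95.0907 payoff=25.2893 vs cont=25.0620 → 25.2893 [stop]  node(6,2) S=105.5411 payoff=14.8389 vs cont=14.8274 → 14.8389 [stop]  node(6,3) S=117.1400 payoff=3.2400 vs cont=5.8818 → 5.8818 [wait]  node(6,4) S=130.0136 payoff=0.0000 vs cont=1.1077 → 1.1077 [wait]  node(6,5) S=144.3021 payoff=0.0000 vs cont=0.0000 → 0.0000 [wait]  node(6,6) S=160.1608 payoff=0.0000 vs cont=0.0000 → 0.0000 [wait]  ⇒ S*(6)=105.5411
t_5: node(5,0) S=90.2602 payoff=30.1198 vs cont=29.8925 → 30.1198 [stop]  node(5,1) S=100.1797 payoff=20.2003 vs cont=19.9730 → 20.2003 [stop]  node(5,2) S=111.1894 payoff=9.1906 vs cont=10.2951 → 10.2951 [wait]  node(5,3) S=123.4091 payoff=0.0000 vs cont=3.4638 → 3.4638 [wait]  node(5,4) S=136.9717 payoff=0.0000 vs cont=0.5472 → 0.5472 [wait]  node(5,5) S=152.0248 payoff=0.0000 vs cont=0.0000 → 0.0000 [wait]  ⇒ S*(5)=100.1797
t_4: node(4,0) S=95.0907 payoff=25.2893 vs cont=25.0620 → 25.2893 [stop]  node(4,1) S=105.5411 payoff=14.8389 vs cont=15.1685 → 15.1685 [wait]  node(4,2) S=117.1400 payoff=3.2400 vs cont=6.8317 → 6.8317 [wait]  node(4,3) S=130.0136 payoff=0.0000 vs cont=1.9868 → 1.9868 [wait]  node(4,4) S=144.3021 payoff=0.0000 vs cont=0.2703 → 0.2703 [wait]  ⇒ S*(4)=95.0907
t_3: node(3,0) S=100.1797 payoff=20.2003 vs cont=20.1391 → 20.2003 [stop]  node(3,1) S=111.1894 payoff=9.1906 vs cont=10.9368 → 10.9368 [wait]  node(3,2) S=123.4091 payoff=0.0000 vs cont=4.3763 → 4.3763 [wait]  node(3,3) S=136.9717 payoff=0.0000 vs cont=1.1177 → 1.1177 [wait]  ⇒ S*(3)=100.1797
t_2: node(2,0) S=105.5411 payoff=14.8389 vs cont=15.4920 → 15.4920 [wait]  node(2,1) S=117.1400 payoff=3.2400 vs cont=7.6087 → 7.6087 [wait]  node(2,2) S=130.0136 payoff=0.0000 vs cont=2.7252 → 2.7252 [wait]  ⇒ S*(2)=-
t_1: node(1,0) S=111.1894 payoff=9.1906 vs cont=11.4883 → 11.4883 [wait]  node(1,1) S=123.4091 payoff=0.0000 vs cont=5.1323 → 5.1323 [wait]  ⇒ S*(1)=-
t_0: node(0,0) S=117.1400 payoff=3.2400 vs cont=8.2622 → 8.2622 [wait]  ⇒ S*(0)=-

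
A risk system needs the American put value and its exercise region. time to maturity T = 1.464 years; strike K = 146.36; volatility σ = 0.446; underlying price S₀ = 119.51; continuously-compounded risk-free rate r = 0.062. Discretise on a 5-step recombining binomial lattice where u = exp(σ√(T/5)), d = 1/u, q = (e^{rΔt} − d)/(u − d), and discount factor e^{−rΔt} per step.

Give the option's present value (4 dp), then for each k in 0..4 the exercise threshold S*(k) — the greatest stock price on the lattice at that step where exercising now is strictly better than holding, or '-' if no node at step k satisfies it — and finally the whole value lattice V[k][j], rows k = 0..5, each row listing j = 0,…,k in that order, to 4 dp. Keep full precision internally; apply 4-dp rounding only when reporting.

Δt=0.29280, u=1.27295, d=0.78558, q=0.47755, disc=e^(-rΔt)=0.98201
k=5 terminal: V=max(K-S,0) → 110.6038 88.4208 52.4755 0.0000 0.0000 0.0000
k=4: j=0 S=45.5158 intr=100.8442 cont=98.2112 V=100.8442[EX]; j=1 S=73.7536 intr=72.6064 cont=69.9734 V=72.6064[EX]; j=2 S=119.5100 intr=26.8500 cont=26.9229 V=26.9229[hold]; j=3 S=193.6534 intr=0.0000 cont=0.0000 V=0.0000[hold]; j=4 S=313.7951 intr=0.0000 cont=0.0000 V=0.0000[hold]  S*(4)=73.7536
k=3: j=0 S=57.9392 intr=88.4208 cont=85.7878 V=88.4208[EX]; j=1 S=93.8845 intr=52.4755 cont=49.8767 V=52.4755[EX]; j=2 S=152.1300 intr=0.0000 cont=13.8129 V=13.8129[hold]; j=3 S=246.5106 intr=0.0000 cont=0.0000 V=0.0000[hold]  S*(3)=93.8845
k=2: j=0 S=73.7536 intr=72.6064 cont=69.9734 V=72.6064[EX]; j=1 S=119.5100 intr=26.8500 cont=33.4005 V=33.4005[hold]; j=2 S=193.6534 intr=0.0000 cont=7.0868 V=7.0868[hold]  S*(2)=73.7536
k=1: j=0 S=93.8845 intr=52.4755 cont=52.9144 V=52.9144[hold]; j=1 S=152.1300 intr=0.0000 cont=20.4597 V=20.4597[hold]  S*(1)=-
k=0: j=0 S=119.5100 intr=26.8500 cont=36.7427 V=36.7427[hold]  S*(0)=-

price = 36.7427
boundary = - - 73.7536 93.8845 73.7536
tree:
36.7427
52.9144 20.4597
72.6064 33.4005 7.0868
88.4208 52.4755 13.8129 0.0000
100.8442 72.6064 26.9229 0.0000 0.0000
110.6038 88.4208 52.4755 0.0000 0.0000 0.0000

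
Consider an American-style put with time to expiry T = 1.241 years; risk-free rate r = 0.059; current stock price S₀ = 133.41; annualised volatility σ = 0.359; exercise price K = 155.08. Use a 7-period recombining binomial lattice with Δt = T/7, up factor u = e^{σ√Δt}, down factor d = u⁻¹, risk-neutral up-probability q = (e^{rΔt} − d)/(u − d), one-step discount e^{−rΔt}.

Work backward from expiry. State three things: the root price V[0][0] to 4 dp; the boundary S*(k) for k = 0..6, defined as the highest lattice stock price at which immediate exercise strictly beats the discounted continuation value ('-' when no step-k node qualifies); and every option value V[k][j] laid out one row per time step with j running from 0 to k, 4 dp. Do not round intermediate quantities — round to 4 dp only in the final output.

price = 29.7370
boundary = - - 98.6039 84.7709 98.6039 114.6942 133.4100
tree:
29.7370
41.7560 18.1989
56.4761 27.7376 8.9274
70.3091 40.6117 15.2914 2.6737
82.2014 56.4761 25.4106 5.3707 0.0000
92.4254 70.3091 40.3858 10.7881 0.0000 0.0000
101.2151 82.2014 56.4761 21.6700 0.0000 0.0000 0.0000
108.7717 92.4254 70.3091 40.3858 0.0000 0.0000 0.0000 0.0000

Δt=0.17729, u=1.16318, d=0.85971, q=0.49693, disc=e^(-rΔt)=0.98959
k=7 terminal: V=max(K-S,0) → 108.7717 92.4254 70.3091 40.3858 0.0000 0.0000 0.0000 0.0000
k=6: j=0 S=53.8649 intr=101.2151 cont=99.6015 V=101.2151[EX]; j=1 S=72.8786 intr=82.2014 cont=80.5878 V=82.2014[EX]; j=2 S=98.6039 intr=56.4761 cont=54.8624 V=56.4761[EX]; j=3 S=133.4100 intr=21.6700 cont=20.1055 V=21.6700[EX]; j=4 S=180.5022 intr=0.0000 cont=0.0000 V=0.0000[hold]; j=5 S=244.2175 intr=0.0000 cont=0.0000 V=0.0000[hold]; j=6 S=330.4236 intr=0.0000 cont=0.0000 V=0.0000[hold]  S*(6)=133.4100
k=5: j=0 S=62.6546 intr=92.4254 cont=90.8118 V=92.4254[EX]; j=1 S=84.7709 intr=70.3091 cont=68.6954 V=70.3091[EX]; j=2 S=114.6942 intr=40.3858 cont=38.7722 V=40.3858[EX]; j=3 S=155.1799 intr=0.0000 cont=10.7881 V=10.7881[hold]; j=4 S=209.9567 intr=0.0000 cont=0.0000 V=0.0000[hold]; j=5 S=284.0691 intr=0.0000 cont=0.0000 V=0.0000[hold]  S*(5)=114.6942
k=4: j=0 S=72.8786 intr=82.2014 cont=80.5878 V=82.2014[EX]; j=1 S=98.6039 intr=56.4761 cont=54.8624 V=56.4761[EX]; j=2 S=133.4100 intr=21.6700 cont=25.4106 V=25.4106[hold]; j=3 S=180.5022 intr=0.0000 cont=5.3707 V=5.3707[hold]; j=4 S=244.2175 intr=0.0000 cont=0.0000 V=0.0000[hold]  S*(4)=98.6039
k=3: j=0 S=84.7709 intr=70.3091 cont=68.6954 V=70.3091[EX]; j=1 S=114.6942 intr=40.3858 cont=40.6117 V=40.6117[hold]; j=2 S=155.1799 intr=0.0000 cont=15.2914 V=15.2914[hold]; j=3 S=209.9567 intr=0.0000 cont=2.6737 V=2.6737[hold]  S*(3)=84.7709
k=2: j=0 S=98.6039 intr=56.4761 cont=54.9735 V=56.4761[EX]; j=1 S=133.4100 intr=21.6700 cont=27.7376 V=27.7376[hold]; j=2 S=180.5022 intr=0.0000 cont=8.9274 V=8.9274[hold]  S*(2)=98.6039
k=1: j=0 S=114.6942 intr=40.3858 cont=41.7560 V=41.7560[hold]; j=1 S=155.1799 intr=0.0000 cont=18.1989 V=18.1989[hold]  S*(1)=-
k=0: j=0 S=133.4100 intr=21.6700 cont=29.7370 V=29.7370[hold]  S*(0)=-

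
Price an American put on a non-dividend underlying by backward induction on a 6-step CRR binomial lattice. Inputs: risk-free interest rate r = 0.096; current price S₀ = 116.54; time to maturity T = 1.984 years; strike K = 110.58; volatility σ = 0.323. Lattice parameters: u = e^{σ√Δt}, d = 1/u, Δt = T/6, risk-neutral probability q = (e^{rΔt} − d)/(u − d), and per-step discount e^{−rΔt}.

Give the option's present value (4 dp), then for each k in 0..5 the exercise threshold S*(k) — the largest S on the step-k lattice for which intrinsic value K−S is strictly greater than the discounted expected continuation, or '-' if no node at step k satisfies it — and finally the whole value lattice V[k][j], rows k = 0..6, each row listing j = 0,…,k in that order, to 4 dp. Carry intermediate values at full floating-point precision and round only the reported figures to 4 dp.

Δt=0.33067  u=1.20411  d=0.83049  q=0.54003  discount=0.96875
step 6 (expiry): payoffs max(K−S,0) = 72.3426 55.1408 30.2003 0.0000 0.0000 0.0000 0.0000
step 5: (k=5,j=0): S=46.0419, (K−S)⁺=64.5381, hold=61.0830 ⇒ V=64.5381 exercise | (k=5,j=1): S=66.7547, (K−S)⁺=43.8253, hold=40.3702 ⇒ V=43.8253 exercise | (k=5,j=2): S=96.7856, (K−S)⁺=13.7944, hold=13.4573 ⇒ V=13.7944 exercise | (k=5,j=3): S=140.3264, (K−S)⁺=0.0000, hold=0.0000 ⇒ V=0.0000 continue | (k=5,j=4): S=203.4550, (K−S)⁺=0.0000, hold=0.0000 ⇒ V=0.0000 continue | (k=5,j=5): S=294.9831, (K−S)⁺=0.0000, hold=0.0000 ⇒ V=0.0000 continue  boundary S*=96.7856
step 4: (k=4,j=0): S=55.4392, (K−S)⁺=55.1408, hold=51.6856 ⇒ V=55.1408 exercise | (k=4,j=1): S=80.3797, (K−S)⁺=30.2003, hold=26.7452 ⇒ V=30.2003 exercise | (k=4,j=2): S=116.5400, (K−S)⁺=0.0000, hold=6.1468 ⇒ V=6.1468 continue | (k=4,j=3): S=168.9678, (K−S)⁺=0.0000, hold=0.0000 ⇒ V=0.0000 continue | (k=4,j=4): S=244.9812, (K−S)⁺=0.0000, hold=0.0000 ⇒ V=0.0000 continue  boundary S*=80.3797
step 3: (k=3,j=0): S=66.7547, (K−S)⁺=43.8253, hold=40.3702 ⇒ V=43.8253 exercise | (k=3,j=1): S=96.7856, (K−S)⁺=13.7944, hold=16.6730 ⇒ V=16.6730 continue | (k=3,j=2): S=140.3264, (K−S)⁺=0.0000, hold=2.7390 ⇒ V=2.7390 continue | (k=3,j=3): S=203.4550, (K−S)⁺=0.0000, hold=0.0000 ⇒ V=0.0000 continue  boundary S*=66.7547
step 2: (k=2,j=0): S=80.3797, (K−S)⁺=30.2003, hold=28.2512 ⇒ V=30.2003 exercise | (k=2,j=1): S=116.5400, (K−S)⁺=0.0000, hold=8.8625 ⇒ V=8.8625 continue | (k=2,j=2): S=168.9678, (K−S)⁺=0.0000, hold=1.2205 ⇒ V=1.2205 continue  boundary S*=80.3797
step 1: (k=1,j=0): S=96.7856, (K−S)⁺=13.7944, hold=18.0937 ⇒ V=18.0937 continue | (k=1,j=1): S=140.3264, (K−S)⁺=0.0000, hold=4.5876 ⇒ V=4.5876 continue  boundary S*=-
step 0: (k=0,j=0): S=116.5400, (K−S)⁺=0.0000, hold=10.4626 ⇒ V=10.4626 continue  boundary S*=-

price = 10.4626
boundary = - - 80.3797 66.7547 80.3797 96.7856
tree:
10.4626
18.0937 4.5876
30.2003 8.8625 1.2205
43.8253 16.6730 2.7390 0.0000
55.1408 30.2003 6.1468 0.0000 0.0000
64.5381 43.8253 13.7944 0.0000 0.0000 0.0000
72.3426 55.1408 30.2003 0.0000 0.0000 0.0000 0.0000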